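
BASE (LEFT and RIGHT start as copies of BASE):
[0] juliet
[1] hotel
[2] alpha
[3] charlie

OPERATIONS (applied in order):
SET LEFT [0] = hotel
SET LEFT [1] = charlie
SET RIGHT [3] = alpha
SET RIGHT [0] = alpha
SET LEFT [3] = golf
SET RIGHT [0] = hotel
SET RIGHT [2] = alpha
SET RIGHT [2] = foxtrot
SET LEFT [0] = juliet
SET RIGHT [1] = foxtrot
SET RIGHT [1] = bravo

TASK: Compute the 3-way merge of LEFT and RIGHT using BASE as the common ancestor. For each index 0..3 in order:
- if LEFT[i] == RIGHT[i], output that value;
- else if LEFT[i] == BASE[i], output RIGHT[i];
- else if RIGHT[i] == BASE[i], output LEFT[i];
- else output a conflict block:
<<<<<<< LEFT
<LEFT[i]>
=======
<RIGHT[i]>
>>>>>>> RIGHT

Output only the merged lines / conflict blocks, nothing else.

Answer: hotel
<<<<<<< LEFT
charlie
=======
bravo
>>>>>>> RIGHT
foxtrot
<<<<<<< LEFT
golf
=======
alpha
>>>>>>> RIGHT

Derivation:
Final LEFT:  [juliet, charlie, alpha, golf]
Final RIGHT: [hotel, bravo, foxtrot, alpha]
i=0: L=juliet=BASE, R=hotel -> take RIGHT -> hotel
i=1: BASE=hotel L=charlie R=bravo all differ -> CONFLICT
i=2: L=alpha=BASE, R=foxtrot -> take RIGHT -> foxtrot
i=3: BASE=charlie L=golf R=alpha all differ -> CONFLICT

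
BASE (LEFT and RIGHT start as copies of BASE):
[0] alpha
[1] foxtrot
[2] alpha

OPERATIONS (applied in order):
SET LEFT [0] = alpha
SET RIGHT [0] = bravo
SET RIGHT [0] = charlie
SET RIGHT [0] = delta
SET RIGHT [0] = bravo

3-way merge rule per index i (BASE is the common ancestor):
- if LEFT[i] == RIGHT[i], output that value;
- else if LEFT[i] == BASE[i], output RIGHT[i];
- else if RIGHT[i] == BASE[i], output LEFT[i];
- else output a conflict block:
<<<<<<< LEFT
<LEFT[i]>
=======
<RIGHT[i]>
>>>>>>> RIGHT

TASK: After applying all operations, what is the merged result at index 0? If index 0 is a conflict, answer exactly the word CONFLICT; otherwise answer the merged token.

Answer: bravo

Derivation:
Final LEFT:  [alpha, foxtrot, alpha]
Final RIGHT: [bravo, foxtrot, alpha]
i=0: L=alpha=BASE, R=bravo -> take RIGHT -> bravo
i=1: L=foxtrot R=foxtrot -> agree -> foxtrot
i=2: L=alpha R=alpha -> agree -> alpha
Index 0 -> bravo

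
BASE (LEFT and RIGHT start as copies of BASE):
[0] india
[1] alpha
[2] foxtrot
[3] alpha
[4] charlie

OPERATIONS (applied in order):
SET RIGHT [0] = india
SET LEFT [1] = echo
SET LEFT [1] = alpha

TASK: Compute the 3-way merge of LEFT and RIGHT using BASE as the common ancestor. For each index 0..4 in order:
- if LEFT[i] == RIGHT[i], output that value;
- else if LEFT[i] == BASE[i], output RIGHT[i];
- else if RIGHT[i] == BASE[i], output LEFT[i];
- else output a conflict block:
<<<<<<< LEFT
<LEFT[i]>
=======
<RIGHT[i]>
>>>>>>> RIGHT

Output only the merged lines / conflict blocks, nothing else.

Final LEFT:  [india, alpha, foxtrot, alpha, charlie]
Final RIGHT: [india, alpha, foxtrot, alpha, charlie]
i=0: L=india R=india -> agree -> india
i=1: L=alpha R=alpha -> agree -> alpha
i=2: L=foxtrot R=foxtrot -> agree -> foxtrot
i=3: L=alpha R=alpha -> agree -> alpha
i=4: L=charlie R=charlie -> agree -> charlie

Answer: india
alpha
foxtrot
alpha
charlie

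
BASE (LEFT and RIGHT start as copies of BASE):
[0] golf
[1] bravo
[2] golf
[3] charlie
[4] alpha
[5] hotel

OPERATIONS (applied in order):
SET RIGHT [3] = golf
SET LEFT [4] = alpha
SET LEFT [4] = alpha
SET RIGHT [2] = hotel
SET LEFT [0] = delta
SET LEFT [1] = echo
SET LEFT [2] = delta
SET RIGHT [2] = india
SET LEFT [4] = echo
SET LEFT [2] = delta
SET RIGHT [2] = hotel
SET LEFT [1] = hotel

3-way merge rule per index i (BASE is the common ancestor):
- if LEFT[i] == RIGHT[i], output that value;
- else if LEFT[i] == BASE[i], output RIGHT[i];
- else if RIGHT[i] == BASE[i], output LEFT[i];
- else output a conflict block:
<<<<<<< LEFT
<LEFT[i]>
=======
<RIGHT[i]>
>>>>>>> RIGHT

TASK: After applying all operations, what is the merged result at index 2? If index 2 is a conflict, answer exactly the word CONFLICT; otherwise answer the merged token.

Answer: CONFLICT

Derivation:
Final LEFT:  [delta, hotel, delta, charlie, echo, hotel]
Final RIGHT: [golf, bravo, hotel, golf, alpha, hotel]
i=0: L=delta, R=golf=BASE -> take LEFT -> delta
i=1: L=hotel, R=bravo=BASE -> take LEFT -> hotel
i=2: BASE=golf L=delta R=hotel all differ -> CONFLICT
i=3: L=charlie=BASE, R=golf -> take RIGHT -> golf
i=4: L=echo, R=alpha=BASE -> take LEFT -> echo
i=5: L=hotel R=hotel -> agree -> hotel
Index 2 -> CONFLICT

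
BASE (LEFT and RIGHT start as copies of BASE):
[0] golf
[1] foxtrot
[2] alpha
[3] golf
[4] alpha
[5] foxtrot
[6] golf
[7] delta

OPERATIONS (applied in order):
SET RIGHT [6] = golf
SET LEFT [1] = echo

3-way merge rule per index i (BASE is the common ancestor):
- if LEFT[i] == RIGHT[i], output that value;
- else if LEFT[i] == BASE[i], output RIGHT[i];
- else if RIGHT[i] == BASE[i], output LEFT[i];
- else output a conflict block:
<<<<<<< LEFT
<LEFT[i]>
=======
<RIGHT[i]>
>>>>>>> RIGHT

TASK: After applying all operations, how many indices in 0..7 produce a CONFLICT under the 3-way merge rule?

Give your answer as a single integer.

Final LEFT:  [golf, echo, alpha, golf, alpha, foxtrot, golf, delta]
Final RIGHT: [golf, foxtrot, alpha, golf, alpha, foxtrot, golf, delta]
i=0: L=golf R=golf -> agree -> golf
i=1: L=echo, R=foxtrot=BASE -> take LEFT -> echo
i=2: L=alpha R=alpha -> agree -> alpha
i=3: L=golf R=golf -> agree -> golf
i=4: L=alpha R=alpha -> agree -> alpha
i=5: L=foxtrot R=foxtrot -> agree -> foxtrot
i=6: L=golf R=golf -> agree -> golf
i=7: L=delta R=delta -> agree -> delta
Conflict count: 0

Answer: 0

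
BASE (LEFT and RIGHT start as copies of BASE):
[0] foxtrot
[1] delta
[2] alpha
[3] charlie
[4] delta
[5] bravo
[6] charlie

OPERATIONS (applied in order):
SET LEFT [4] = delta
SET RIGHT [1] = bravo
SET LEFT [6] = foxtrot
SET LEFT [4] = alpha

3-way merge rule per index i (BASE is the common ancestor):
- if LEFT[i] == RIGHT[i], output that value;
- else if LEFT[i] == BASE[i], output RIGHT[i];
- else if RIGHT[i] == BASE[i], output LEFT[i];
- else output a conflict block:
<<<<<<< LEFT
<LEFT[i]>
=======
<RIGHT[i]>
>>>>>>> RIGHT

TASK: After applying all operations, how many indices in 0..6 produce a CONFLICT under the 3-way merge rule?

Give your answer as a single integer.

Answer: 0

Derivation:
Final LEFT:  [foxtrot, delta, alpha, charlie, alpha, bravo, foxtrot]
Final RIGHT: [foxtrot, bravo, alpha, charlie, delta, bravo, charlie]
i=0: L=foxtrot R=foxtrot -> agree -> foxtrot
i=1: L=delta=BASE, R=bravo -> take RIGHT -> bravo
i=2: L=alpha R=alpha -> agree -> alpha
i=3: L=charlie R=charlie -> agree -> charlie
i=4: L=alpha, R=delta=BASE -> take LEFT -> alpha
i=5: L=bravo R=bravo -> agree -> bravo
i=6: L=foxtrot, R=charlie=BASE -> take LEFT -> foxtrot
Conflict count: 0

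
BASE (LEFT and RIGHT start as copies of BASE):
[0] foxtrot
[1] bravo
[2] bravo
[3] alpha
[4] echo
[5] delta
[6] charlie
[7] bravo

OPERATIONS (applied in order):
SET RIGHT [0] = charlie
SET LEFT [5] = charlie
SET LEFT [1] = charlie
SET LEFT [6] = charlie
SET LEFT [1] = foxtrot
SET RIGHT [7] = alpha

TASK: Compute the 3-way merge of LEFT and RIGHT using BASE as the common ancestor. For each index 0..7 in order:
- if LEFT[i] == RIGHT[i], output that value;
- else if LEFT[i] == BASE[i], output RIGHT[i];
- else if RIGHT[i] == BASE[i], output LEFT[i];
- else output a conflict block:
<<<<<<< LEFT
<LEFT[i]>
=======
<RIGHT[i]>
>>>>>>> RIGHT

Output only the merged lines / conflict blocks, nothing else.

Final LEFT:  [foxtrot, foxtrot, bravo, alpha, echo, charlie, charlie, bravo]
Final RIGHT: [charlie, bravo, bravo, alpha, echo, delta, charlie, alpha]
i=0: L=foxtrot=BASE, R=charlie -> take RIGHT -> charlie
i=1: L=foxtrot, R=bravo=BASE -> take LEFT -> foxtrot
i=2: L=bravo R=bravo -> agree -> bravo
i=3: L=alpha R=alpha -> agree -> alpha
i=4: L=echo R=echo -> agree -> echo
i=5: L=charlie, R=delta=BASE -> take LEFT -> charlie
i=6: L=charlie R=charlie -> agree -> charlie
i=7: L=bravo=BASE, R=alpha -> take RIGHT -> alpha

Answer: charlie
foxtrot
bravo
alpha
echo
charlie
charlie
alpha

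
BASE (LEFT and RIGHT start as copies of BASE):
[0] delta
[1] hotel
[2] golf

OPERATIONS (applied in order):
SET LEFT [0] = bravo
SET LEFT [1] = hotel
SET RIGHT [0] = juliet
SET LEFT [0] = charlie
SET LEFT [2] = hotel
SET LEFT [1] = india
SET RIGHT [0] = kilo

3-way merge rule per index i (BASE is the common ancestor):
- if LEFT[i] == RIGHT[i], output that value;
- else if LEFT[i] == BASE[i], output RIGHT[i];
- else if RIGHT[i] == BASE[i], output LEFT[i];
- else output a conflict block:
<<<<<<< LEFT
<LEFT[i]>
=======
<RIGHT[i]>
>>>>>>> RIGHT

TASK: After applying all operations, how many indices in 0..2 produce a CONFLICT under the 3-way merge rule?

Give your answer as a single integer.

Answer: 1

Derivation:
Final LEFT:  [charlie, india, hotel]
Final RIGHT: [kilo, hotel, golf]
i=0: BASE=delta L=charlie R=kilo all differ -> CONFLICT
i=1: L=india, R=hotel=BASE -> take LEFT -> india
i=2: L=hotel, R=golf=BASE -> take LEFT -> hotel
Conflict count: 1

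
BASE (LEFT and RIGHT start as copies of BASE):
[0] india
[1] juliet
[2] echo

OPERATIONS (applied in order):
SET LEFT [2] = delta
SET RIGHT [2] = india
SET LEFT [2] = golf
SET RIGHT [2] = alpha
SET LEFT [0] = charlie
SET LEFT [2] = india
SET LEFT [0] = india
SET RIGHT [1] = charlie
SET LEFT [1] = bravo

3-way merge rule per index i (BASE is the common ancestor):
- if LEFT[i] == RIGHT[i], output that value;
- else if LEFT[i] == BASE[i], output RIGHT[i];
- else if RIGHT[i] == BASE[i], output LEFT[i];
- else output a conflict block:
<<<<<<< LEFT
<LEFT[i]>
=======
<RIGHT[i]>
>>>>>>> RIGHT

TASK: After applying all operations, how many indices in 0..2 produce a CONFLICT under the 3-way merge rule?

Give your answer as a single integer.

Answer: 2

Derivation:
Final LEFT:  [india, bravo, india]
Final RIGHT: [india, charlie, alpha]
i=0: L=india R=india -> agree -> india
i=1: BASE=juliet L=bravo R=charlie all differ -> CONFLICT
i=2: BASE=echo L=india R=alpha all differ -> CONFLICT
Conflict count: 2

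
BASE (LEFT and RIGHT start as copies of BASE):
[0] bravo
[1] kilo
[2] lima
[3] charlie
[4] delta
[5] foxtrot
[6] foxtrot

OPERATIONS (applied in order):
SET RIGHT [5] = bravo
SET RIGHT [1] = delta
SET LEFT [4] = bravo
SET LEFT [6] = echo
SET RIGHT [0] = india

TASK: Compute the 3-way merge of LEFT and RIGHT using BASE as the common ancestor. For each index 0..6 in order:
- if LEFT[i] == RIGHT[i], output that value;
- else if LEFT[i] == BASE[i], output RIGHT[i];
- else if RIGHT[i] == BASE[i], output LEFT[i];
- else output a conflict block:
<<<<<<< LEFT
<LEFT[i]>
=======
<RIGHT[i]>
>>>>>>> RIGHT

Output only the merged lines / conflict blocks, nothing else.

Answer: india
delta
lima
charlie
bravo
bravo
echo

Derivation:
Final LEFT:  [bravo, kilo, lima, charlie, bravo, foxtrot, echo]
Final RIGHT: [india, delta, lima, charlie, delta, bravo, foxtrot]
i=0: L=bravo=BASE, R=india -> take RIGHT -> india
i=1: L=kilo=BASE, R=delta -> take RIGHT -> delta
i=2: L=lima R=lima -> agree -> lima
i=3: L=charlie R=charlie -> agree -> charlie
i=4: L=bravo, R=delta=BASE -> take LEFT -> bravo
i=5: L=foxtrot=BASE, R=bravo -> take RIGHT -> bravo
i=6: L=echo, R=foxtrot=BASE -> take LEFT -> echo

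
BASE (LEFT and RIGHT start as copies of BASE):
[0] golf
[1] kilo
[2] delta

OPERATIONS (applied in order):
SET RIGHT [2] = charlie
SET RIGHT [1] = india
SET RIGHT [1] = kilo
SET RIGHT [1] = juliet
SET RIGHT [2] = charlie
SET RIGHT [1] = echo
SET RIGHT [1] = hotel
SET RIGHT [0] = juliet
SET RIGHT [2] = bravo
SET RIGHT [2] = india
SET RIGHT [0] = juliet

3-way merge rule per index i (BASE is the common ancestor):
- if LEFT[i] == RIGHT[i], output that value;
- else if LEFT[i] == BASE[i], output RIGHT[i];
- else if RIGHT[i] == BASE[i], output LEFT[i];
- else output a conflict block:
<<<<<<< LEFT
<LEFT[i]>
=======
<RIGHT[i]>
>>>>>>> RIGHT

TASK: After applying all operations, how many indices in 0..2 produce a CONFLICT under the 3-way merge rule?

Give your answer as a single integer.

Answer: 0

Derivation:
Final LEFT:  [golf, kilo, delta]
Final RIGHT: [juliet, hotel, india]
i=0: L=golf=BASE, R=juliet -> take RIGHT -> juliet
i=1: L=kilo=BASE, R=hotel -> take RIGHT -> hotel
i=2: L=delta=BASE, R=india -> take RIGHT -> india
Conflict count: 0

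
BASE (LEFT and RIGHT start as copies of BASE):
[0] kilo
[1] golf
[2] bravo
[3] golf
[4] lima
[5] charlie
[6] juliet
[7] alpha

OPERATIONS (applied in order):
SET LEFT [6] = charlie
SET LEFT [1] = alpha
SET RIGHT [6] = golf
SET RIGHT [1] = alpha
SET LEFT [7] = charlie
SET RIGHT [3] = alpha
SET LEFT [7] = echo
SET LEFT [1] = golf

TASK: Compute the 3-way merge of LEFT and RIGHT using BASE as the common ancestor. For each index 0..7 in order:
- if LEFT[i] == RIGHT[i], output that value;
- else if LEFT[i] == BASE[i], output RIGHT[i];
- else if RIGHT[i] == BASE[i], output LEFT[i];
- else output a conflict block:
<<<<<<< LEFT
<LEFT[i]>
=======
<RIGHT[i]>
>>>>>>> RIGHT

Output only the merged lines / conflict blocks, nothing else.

Answer: kilo
alpha
bravo
alpha
lima
charlie
<<<<<<< LEFT
charlie
=======
golf
>>>>>>> RIGHT
echo

Derivation:
Final LEFT:  [kilo, golf, bravo, golf, lima, charlie, charlie, echo]
Final RIGHT: [kilo, alpha, bravo, alpha, lima, charlie, golf, alpha]
i=0: L=kilo R=kilo -> agree -> kilo
i=1: L=golf=BASE, R=alpha -> take RIGHT -> alpha
i=2: L=bravo R=bravo -> agree -> bravo
i=3: L=golf=BASE, R=alpha -> take RIGHT -> alpha
i=4: L=lima R=lima -> agree -> lima
i=5: L=charlie R=charlie -> agree -> charlie
i=6: BASE=juliet L=charlie R=golf all differ -> CONFLICT
i=7: L=echo, R=alpha=BASE -> take LEFT -> echo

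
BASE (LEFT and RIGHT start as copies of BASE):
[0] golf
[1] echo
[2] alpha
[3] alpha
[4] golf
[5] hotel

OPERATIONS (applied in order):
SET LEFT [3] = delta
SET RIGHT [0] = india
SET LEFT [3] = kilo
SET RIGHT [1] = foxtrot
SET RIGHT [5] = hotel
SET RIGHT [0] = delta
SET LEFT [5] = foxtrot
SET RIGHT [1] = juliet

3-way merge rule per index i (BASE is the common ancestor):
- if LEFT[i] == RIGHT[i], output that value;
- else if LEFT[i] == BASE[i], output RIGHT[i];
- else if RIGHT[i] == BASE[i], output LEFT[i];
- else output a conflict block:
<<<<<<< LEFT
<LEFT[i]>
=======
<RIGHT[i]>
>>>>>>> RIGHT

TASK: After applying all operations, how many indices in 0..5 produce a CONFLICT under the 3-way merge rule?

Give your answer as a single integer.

Answer: 0

Derivation:
Final LEFT:  [golf, echo, alpha, kilo, golf, foxtrot]
Final RIGHT: [delta, juliet, alpha, alpha, golf, hotel]
i=0: L=golf=BASE, R=delta -> take RIGHT -> delta
i=1: L=echo=BASE, R=juliet -> take RIGHT -> juliet
i=2: L=alpha R=alpha -> agree -> alpha
i=3: L=kilo, R=alpha=BASE -> take LEFT -> kilo
i=4: L=golf R=golf -> agree -> golf
i=5: L=foxtrot, R=hotel=BASE -> take LEFT -> foxtrot
Conflict count: 0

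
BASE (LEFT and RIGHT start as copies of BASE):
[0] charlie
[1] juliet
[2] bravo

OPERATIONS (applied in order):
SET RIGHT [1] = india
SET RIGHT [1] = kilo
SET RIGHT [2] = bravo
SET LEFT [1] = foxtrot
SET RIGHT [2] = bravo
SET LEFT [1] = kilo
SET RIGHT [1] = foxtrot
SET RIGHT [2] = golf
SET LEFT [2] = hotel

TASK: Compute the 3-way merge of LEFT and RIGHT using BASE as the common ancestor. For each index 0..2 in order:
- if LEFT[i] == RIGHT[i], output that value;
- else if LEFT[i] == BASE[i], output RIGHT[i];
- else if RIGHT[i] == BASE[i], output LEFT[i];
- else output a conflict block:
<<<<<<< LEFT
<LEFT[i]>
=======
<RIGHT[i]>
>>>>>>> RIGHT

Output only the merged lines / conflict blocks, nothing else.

Final LEFT:  [charlie, kilo, hotel]
Final RIGHT: [charlie, foxtrot, golf]
i=0: L=charlie R=charlie -> agree -> charlie
i=1: BASE=juliet L=kilo R=foxtrot all differ -> CONFLICT
i=2: BASE=bravo L=hotel R=golf all differ -> CONFLICT

Answer: charlie
<<<<<<< LEFT
kilo
=======
foxtrot
>>>>>>> RIGHT
<<<<<<< LEFT
hotel
=======
golf
>>>>>>> RIGHT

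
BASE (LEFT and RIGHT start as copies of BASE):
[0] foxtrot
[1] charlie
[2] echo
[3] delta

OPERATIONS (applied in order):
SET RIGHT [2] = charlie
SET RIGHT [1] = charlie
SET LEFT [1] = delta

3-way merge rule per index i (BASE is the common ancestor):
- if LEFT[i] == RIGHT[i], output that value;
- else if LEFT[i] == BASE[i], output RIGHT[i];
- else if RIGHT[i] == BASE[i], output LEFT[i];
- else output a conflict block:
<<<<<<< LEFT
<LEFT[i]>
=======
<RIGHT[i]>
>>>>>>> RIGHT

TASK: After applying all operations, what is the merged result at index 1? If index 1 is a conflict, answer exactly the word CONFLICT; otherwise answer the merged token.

Answer: delta

Derivation:
Final LEFT:  [foxtrot, delta, echo, delta]
Final RIGHT: [foxtrot, charlie, charlie, delta]
i=0: L=foxtrot R=foxtrot -> agree -> foxtrot
i=1: L=delta, R=charlie=BASE -> take LEFT -> delta
i=2: L=echo=BASE, R=charlie -> take RIGHT -> charlie
i=3: L=delta R=delta -> agree -> delta
Index 1 -> delta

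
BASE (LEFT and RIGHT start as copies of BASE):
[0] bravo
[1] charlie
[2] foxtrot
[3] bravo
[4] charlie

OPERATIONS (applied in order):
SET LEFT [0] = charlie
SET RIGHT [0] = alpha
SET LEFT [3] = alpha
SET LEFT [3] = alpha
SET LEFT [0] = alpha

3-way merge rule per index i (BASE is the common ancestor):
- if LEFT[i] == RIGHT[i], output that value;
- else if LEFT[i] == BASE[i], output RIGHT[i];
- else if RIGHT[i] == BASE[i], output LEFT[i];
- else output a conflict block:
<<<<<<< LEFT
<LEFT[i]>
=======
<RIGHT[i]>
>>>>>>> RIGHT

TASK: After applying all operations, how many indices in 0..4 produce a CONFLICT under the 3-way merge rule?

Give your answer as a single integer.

Answer: 0

Derivation:
Final LEFT:  [alpha, charlie, foxtrot, alpha, charlie]
Final RIGHT: [alpha, charlie, foxtrot, bravo, charlie]
i=0: L=alpha R=alpha -> agree -> alpha
i=1: L=charlie R=charlie -> agree -> charlie
i=2: L=foxtrot R=foxtrot -> agree -> foxtrot
i=3: L=alpha, R=bravo=BASE -> take LEFT -> alpha
i=4: L=charlie R=charlie -> agree -> charlie
Conflict count: 0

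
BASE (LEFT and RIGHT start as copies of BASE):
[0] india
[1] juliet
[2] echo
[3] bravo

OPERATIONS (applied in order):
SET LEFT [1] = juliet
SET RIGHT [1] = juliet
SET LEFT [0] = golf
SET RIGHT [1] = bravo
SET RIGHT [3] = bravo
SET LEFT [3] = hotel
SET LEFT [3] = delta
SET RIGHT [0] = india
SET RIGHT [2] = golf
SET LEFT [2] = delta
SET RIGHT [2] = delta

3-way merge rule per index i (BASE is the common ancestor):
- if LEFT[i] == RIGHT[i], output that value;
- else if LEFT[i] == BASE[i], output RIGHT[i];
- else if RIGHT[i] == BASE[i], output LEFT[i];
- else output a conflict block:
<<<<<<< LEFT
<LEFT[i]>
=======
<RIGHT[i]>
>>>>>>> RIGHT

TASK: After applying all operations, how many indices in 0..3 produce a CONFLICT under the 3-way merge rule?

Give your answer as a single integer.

Answer: 0

Derivation:
Final LEFT:  [golf, juliet, delta, delta]
Final RIGHT: [india, bravo, delta, bravo]
i=0: L=golf, R=india=BASE -> take LEFT -> golf
i=1: L=juliet=BASE, R=bravo -> take RIGHT -> bravo
i=2: L=delta R=delta -> agree -> delta
i=3: L=delta, R=bravo=BASE -> take LEFT -> delta
Conflict count: 0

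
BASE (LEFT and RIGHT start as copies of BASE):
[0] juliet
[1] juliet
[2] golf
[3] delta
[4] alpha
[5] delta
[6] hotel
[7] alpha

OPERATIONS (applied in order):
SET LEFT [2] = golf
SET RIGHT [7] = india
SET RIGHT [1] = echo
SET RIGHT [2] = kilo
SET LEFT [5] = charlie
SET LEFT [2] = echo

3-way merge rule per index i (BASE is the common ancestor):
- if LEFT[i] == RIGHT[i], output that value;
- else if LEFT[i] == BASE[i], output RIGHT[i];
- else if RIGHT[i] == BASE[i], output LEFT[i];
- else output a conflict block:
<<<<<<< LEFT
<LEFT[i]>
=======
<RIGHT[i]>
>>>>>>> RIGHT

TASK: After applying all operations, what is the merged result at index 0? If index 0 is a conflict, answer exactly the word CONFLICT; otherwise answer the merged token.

Answer: juliet

Derivation:
Final LEFT:  [juliet, juliet, echo, delta, alpha, charlie, hotel, alpha]
Final RIGHT: [juliet, echo, kilo, delta, alpha, delta, hotel, india]
i=0: L=juliet R=juliet -> agree -> juliet
i=1: L=juliet=BASE, R=echo -> take RIGHT -> echo
i=2: BASE=golf L=echo R=kilo all differ -> CONFLICT
i=3: L=delta R=delta -> agree -> delta
i=4: L=alpha R=alpha -> agree -> alpha
i=5: L=charlie, R=delta=BASE -> take LEFT -> charlie
i=6: L=hotel R=hotel -> agree -> hotel
i=7: L=alpha=BASE, R=india -> take RIGHT -> india
Index 0 -> juliet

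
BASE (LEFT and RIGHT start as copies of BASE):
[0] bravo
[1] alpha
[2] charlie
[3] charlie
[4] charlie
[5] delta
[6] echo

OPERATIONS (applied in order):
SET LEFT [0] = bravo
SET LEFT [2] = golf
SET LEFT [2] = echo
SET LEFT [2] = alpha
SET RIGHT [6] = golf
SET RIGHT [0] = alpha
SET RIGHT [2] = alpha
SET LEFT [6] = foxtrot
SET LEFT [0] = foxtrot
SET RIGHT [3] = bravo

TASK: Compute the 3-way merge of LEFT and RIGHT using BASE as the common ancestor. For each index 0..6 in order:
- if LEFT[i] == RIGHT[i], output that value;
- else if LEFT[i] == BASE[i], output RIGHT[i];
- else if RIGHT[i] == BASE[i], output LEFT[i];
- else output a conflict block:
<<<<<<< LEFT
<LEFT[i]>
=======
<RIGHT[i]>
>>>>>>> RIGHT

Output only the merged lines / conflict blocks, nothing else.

Final LEFT:  [foxtrot, alpha, alpha, charlie, charlie, delta, foxtrot]
Final RIGHT: [alpha, alpha, alpha, bravo, charlie, delta, golf]
i=0: BASE=bravo L=foxtrot R=alpha all differ -> CONFLICT
i=1: L=alpha R=alpha -> agree -> alpha
i=2: L=alpha R=alpha -> agree -> alpha
i=3: L=charlie=BASE, R=bravo -> take RIGHT -> bravo
i=4: L=charlie R=charlie -> agree -> charlie
i=5: L=delta R=delta -> agree -> delta
i=6: BASE=echo L=foxtrot R=golf all differ -> CONFLICT

Answer: <<<<<<< LEFT
foxtrot
=======
alpha
>>>>>>> RIGHT
alpha
alpha
bravo
charlie
delta
<<<<<<< LEFT
foxtrot
=======
golf
>>>>>>> RIGHT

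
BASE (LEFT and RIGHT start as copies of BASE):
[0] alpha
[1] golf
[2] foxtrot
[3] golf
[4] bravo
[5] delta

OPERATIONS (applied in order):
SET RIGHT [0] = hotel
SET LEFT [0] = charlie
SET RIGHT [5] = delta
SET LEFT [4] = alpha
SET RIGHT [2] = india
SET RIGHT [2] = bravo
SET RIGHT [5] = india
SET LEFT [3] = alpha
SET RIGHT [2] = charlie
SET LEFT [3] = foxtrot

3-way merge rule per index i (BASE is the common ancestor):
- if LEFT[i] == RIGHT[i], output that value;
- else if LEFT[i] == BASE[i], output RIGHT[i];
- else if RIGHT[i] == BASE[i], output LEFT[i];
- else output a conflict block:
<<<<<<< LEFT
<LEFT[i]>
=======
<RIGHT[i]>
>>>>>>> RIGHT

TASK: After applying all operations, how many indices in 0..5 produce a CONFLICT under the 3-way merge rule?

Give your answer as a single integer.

Answer: 1

Derivation:
Final LEFT:  [charlie, golf, foxtrot, foxtrot, alpha, delta]
Final RIGHT: [hotel, golf, charlie, golf, bravo, india]
i=0: BASE=alpha L=charlie R=hotel all differ -> CONFLICT
i=1: L=golf R=golf -> agree -> golf
i=2: L=foxtrot=BASE, R=charlie -> take RIGHT -> charlie
i=3: L=foxtrot, R=golf=BASE -> take LEFT -> foxtrot
i=4: L=alpha, R=bravo=BASE -> take LEFT -> alpha
i=5: L=delta=BASE, R=india -> take RIGHT -> india
Conflict count: 1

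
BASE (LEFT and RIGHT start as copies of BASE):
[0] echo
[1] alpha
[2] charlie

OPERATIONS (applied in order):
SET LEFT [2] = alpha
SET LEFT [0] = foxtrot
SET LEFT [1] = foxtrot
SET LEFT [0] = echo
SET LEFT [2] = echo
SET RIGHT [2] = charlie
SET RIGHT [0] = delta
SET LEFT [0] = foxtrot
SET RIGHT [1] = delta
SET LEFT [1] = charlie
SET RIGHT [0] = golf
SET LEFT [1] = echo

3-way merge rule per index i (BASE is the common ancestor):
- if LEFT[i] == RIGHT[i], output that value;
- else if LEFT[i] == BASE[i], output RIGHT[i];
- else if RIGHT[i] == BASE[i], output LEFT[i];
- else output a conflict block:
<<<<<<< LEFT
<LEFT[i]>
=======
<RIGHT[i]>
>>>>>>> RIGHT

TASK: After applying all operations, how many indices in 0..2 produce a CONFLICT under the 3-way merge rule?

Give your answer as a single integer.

Answer: 2

Derivation:
Final LEFT:  [foxtrot, echo, echo]
Final RIGHT: [golf, delta, charlie]
i=0: BASE=echo L=foxtrot R=golf all differ -> CONFLICT
i=1: BASE=alpha L=echo R=delta all differ -> CONFLICT
i=2: L=echo, R=charlie=BASE -> take LEFT -> echo
Conflict count: 2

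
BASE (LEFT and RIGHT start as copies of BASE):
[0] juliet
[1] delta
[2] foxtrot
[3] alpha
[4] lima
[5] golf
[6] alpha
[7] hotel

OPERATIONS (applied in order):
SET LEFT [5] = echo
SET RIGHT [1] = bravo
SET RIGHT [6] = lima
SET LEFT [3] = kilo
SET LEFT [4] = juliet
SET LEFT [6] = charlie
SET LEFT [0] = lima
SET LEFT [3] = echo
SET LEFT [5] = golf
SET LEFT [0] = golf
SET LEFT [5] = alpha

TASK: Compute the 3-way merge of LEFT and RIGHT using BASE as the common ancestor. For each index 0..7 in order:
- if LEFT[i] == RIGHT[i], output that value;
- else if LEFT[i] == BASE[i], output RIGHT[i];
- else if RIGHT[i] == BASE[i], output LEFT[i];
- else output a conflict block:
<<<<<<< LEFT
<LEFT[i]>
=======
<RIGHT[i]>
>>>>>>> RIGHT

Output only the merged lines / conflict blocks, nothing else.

Final LEFT:  [golf, delta, foxtrot, echo, juliet, alpha, charlie, hotel]
Final RIGHT: [juliet, bravo, foxtrot, alpha, lima, golf, lima, hotel]
i=0: L=golf, R=juliet=BASE -> take LEFT -> golf
i=1: L=delta=BASE, R=bravo -> take RIGHT -> bravo
i=2: L=foxtrot R=foxtrot -> agree -> foxtrot
i=3: L=echo, R=alpha=BASE -> take LEFT -> echo
i=4: L=juliet, R=lima=BASE -> take LEFT -> juliet
i=5: L=alpha, R=golf=BASE -> take LEFT -> alpha
i=6: BASE=alpha L=charlie R=lima all differ -> CONFLICT
i=7: L=hotel R=hotel -> agree -> hotel

Answer: golf
bravo
foxtrot
echo
juliet
alpha
<<<<<<< LEFT
charlie
=======
lima
>>>>>>> RIGHT
hotel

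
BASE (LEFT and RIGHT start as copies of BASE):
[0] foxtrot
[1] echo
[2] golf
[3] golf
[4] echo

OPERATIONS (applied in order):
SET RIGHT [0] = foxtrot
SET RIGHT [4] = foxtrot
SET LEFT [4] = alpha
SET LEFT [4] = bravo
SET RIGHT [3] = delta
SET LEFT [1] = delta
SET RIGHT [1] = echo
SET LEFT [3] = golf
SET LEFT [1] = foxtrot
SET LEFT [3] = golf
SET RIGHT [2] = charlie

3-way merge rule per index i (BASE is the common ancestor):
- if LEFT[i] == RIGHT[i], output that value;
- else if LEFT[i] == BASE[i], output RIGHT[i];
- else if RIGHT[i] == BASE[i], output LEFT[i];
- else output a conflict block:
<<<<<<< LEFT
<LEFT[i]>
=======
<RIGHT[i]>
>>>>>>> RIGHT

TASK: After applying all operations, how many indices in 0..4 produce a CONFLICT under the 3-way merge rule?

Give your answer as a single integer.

Answer: 1

Derivation:
Final LEFT:  [foxtrot, foxtrot, golf, golf, bravo]
Final RIGHT: [foxtrot, echo, charlie, delta, foxtrot]
i=0: L=foxtrot R=foxtrot -> agree -> foxtrot
i=1: L=foxtrot, R=echo=BASE -> take LEFT -> foxtrot
i=2: L=golf=BASE, R=charlie -> take RIGHT -> charlie
i=3: L=golf=BASE, R=delta -> take RIGHT -> delta
i=4: BASE=echo L=bravo R=foxtrot all differ -> CONFLICT
Conflict count: 1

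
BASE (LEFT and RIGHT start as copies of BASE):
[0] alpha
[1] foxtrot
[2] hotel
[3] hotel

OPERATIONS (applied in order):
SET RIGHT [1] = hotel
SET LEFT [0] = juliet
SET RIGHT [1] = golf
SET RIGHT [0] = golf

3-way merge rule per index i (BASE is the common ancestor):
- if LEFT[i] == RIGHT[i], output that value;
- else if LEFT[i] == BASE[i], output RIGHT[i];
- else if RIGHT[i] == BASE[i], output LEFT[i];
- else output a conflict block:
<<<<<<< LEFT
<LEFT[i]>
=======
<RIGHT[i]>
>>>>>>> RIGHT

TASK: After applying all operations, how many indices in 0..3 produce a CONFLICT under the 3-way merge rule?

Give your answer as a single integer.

Answer: 1

Derivation:
Final LEFT:  [juliet, foxtrot, hotel, hotel]
Final RIGHT: [golf, golf, hotel, hotel]
i=0: BASE=alpha L=juliet R=golf all differ -> CONFLICT
i=1: L=foxtrot=BASE, R=golf -> take RIGHT -> golf
i=2: L=hotel R=hotel -> agree -> hotel
i=3: L=hotel R=hotel -> agree -> hotel
Conflict count: 1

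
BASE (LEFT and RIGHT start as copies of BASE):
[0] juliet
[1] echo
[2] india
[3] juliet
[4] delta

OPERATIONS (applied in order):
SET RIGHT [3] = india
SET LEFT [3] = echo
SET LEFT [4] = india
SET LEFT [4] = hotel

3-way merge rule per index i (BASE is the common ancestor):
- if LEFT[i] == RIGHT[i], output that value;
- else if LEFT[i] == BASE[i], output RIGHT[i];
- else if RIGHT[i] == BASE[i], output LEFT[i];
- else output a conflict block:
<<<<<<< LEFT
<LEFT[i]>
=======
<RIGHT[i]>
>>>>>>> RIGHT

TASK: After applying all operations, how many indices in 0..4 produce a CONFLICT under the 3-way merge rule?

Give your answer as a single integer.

Final LEFT:  [juliet, echo, india, echo, hotel]
Final RIGHT: [juliet, echo, india, india, delta]
i=0: L=juliet R=juliet -> agree -> juliet
i=1: L=echo R=echo -> agree -> echo
i=2: L=india R=india -> agree -> india
i=3: BASE=juliet L=echo R=india all differ -> CONFLICT
i=4: L=hotel, R=delta=BASE -> take LEFT -> hotel
Conflict count: 1

Answer: 1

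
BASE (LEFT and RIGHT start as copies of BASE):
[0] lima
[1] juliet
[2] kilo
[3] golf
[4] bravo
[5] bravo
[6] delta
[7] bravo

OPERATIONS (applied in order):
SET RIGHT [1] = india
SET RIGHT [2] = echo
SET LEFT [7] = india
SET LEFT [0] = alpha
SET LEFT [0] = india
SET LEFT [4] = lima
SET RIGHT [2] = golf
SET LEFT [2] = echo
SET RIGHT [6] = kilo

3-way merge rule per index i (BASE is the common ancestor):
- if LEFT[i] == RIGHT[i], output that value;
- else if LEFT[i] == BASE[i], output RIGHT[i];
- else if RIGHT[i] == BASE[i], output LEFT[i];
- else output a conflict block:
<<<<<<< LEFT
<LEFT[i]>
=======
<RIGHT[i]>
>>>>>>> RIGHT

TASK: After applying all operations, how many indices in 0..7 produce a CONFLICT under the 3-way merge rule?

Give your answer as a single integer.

Answer: 1

Derivation:
Final LEFT:  [india, juliet, echo, golf, lima, bravo, delta, india]
Final RIGHT: [lima, india, golf, golf, bravo, bravo, kilo, bravo]
i=0: L=india, R=lima=BASE -> take LEFT -> india
i=1: L=juliet=BASE, R=india -> take RIGHT -> india
i=2: BASE=kilo L=echo R=golf all differ -> CONFLICT
i=3: L=golf R=golf -> agree -> golf
i=4: L=lima, R=bravo=BASE -> take LEFT -> lima
i=5: L=bravo R=bravo -> agree -> bravo
i=6: L=delta=BASE, R=kilo -> take RIGHT -> kilo
i=7: L=india, R=bravo=BASE -> take LEFT -> india
Conflict count: 1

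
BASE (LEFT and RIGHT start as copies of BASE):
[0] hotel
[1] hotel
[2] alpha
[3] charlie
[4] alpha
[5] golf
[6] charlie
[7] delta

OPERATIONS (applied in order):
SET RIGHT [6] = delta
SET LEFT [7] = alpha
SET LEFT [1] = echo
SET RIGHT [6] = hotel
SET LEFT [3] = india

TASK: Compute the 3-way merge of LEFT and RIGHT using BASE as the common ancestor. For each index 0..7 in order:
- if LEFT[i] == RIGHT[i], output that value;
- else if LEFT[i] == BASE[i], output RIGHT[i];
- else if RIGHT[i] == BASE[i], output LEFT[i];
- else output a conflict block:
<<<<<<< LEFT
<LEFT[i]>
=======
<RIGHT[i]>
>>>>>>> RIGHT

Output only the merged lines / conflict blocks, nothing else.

Final LEFT:  [hotel, echo, alpha, india, alpha, golf, charlie, alpha]
Final RIGHT: [hotel, hotel, alpha, charlie, alpha, golf, hotel, delta]
i=0: L=hotel R=hotel -> agree -> hotel
i=1: L=echo, R=hotel=BASE -> take LEFT -> echo
i=2: L=alpha R=alpha -> agree -> alpha
i=3: L=india, R=charlie=BASE -> take LEFT -> india
i=4: L=alpha R=alpha -> agree -> alpha
i=5: L=golf R=golf -> agree -> golf
i=6: L=charlie=BASE, R=hotel -> take RIGHT -> hotel
i=7: L=alpha, R=delta=BASE -> take LEFT -> alpha

Answer: hotel
echo
alpha
india
alpha
golf
hotel
alpha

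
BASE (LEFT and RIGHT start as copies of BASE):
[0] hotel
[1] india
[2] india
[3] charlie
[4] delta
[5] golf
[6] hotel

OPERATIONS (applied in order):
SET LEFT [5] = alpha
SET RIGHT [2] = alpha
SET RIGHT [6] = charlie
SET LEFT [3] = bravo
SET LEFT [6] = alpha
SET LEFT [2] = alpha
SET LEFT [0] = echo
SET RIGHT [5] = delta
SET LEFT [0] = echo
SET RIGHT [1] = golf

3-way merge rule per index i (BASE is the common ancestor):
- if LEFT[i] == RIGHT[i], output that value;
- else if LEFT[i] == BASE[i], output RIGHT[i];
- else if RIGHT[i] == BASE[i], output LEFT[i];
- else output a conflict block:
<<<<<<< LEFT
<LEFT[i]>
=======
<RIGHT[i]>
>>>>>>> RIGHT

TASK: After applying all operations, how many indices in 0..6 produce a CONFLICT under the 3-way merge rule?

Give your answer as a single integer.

Answer: 2

Derivation:
Final LEFT:  [echo, india, alpha, bravo, delta, alpha, alpha]
Final RIGHT: [hotel, golf, alpha, charlie, delta, delta, charlie]
i=0: L=echo, R=hotel=BASE -> take LEFT -> echo
i=1: L=india=BASE, R=golf -> take RIGHT -> golf
i=2: L=alpha R=alpha -> agree -> alpha
i=3: L=bravo, R=charlie=BASE -> take LEFT -> bravo
i=4: L=delta R=delta -> agree -> delta
i=5: BASE=golf L=alpha R=delta all differ -> CONFLICT
i=6: BASE=hotel L=alpha R=charlie all differ -> CONFLICT
Conflict count: 2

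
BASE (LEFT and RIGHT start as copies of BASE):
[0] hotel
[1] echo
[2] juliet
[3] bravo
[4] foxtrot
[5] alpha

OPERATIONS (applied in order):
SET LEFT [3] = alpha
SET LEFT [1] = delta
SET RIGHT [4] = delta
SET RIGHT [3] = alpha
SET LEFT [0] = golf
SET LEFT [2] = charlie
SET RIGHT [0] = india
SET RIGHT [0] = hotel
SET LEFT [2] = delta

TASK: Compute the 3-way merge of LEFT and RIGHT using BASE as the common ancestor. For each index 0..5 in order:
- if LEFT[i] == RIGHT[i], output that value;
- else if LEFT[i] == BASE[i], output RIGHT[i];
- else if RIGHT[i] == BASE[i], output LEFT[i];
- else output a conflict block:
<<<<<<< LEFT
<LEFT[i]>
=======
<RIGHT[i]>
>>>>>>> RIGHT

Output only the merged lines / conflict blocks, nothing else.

Final LEFT:  [golf, delta, delta, alpha, foxtrot, alpha]
Final RIGHT: [hotel, echo, juliet, alpha, delta, alpha]
i=0: L=golf, R=hotel=BASE -> take LEFT -> golf
i=1: L=delta, R=echo=BASE -> take LEFT -> delta
i=2: L=delta, R=juliet=BASE -> take LEFT -> delta
i=3: L=alpha R=alpha -> agree -> alpha
i=4: L=foxtrot=BASE, R=delta -> take RIGHT -> delta
i=5: L=alpha R=alpha -> agree -> alpha

Answer: golf
delta
delta
alpha
delta
alpha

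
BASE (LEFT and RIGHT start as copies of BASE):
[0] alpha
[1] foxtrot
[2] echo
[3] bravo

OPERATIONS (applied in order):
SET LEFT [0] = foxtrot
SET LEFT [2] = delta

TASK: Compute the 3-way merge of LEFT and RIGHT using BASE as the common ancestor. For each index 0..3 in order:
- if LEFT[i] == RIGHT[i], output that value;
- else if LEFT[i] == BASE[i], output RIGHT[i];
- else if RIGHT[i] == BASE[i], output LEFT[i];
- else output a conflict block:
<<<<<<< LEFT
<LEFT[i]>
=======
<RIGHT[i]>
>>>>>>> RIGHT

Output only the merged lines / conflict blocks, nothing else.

Final LEFT:  [foxtrot, foxtrot, delta, bravo]
Final RIGHT: [alpha, foxtrot, echo, bravo]
i=0: L=foxtrot, R=alpha=BASE -> take LEFT -> foxtrot
i=1: L=foxtrot R=foxtrot -> agree -> foxtrot
i=2: L=delta, R=echo=BASE -> take LEFT -> delta
i=3: L=bravo R=bravo -> agree -> bravo

Answer: foxtrot
foxtrot
delta
bravo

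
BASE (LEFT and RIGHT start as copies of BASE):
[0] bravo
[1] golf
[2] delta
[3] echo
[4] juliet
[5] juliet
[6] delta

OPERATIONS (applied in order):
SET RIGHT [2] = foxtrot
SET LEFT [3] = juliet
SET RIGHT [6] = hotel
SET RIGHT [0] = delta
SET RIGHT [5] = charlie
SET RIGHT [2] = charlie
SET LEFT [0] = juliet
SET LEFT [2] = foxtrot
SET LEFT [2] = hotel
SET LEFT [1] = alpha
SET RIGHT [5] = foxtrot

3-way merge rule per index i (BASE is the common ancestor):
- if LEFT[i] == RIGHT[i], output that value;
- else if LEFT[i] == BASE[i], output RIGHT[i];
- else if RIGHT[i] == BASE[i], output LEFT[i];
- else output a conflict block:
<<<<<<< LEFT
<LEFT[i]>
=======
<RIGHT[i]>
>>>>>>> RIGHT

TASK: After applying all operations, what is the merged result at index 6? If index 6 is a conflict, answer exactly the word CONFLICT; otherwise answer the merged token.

Final LEFT:  [juliet, alpha, hotel, juliet, juliet, juliet, delta]
Final RIGHT: [delta, golf, charlie, echo, juliet, foxtrot, hotel]
i=0: BASE=bravo L=juliet R=delta all differ -> CONFLICT
i=1: L=alpha, R=golf=BASE -> take LEFT -> alpha
i=2: BASE=delta L=hotel R=charlie all differ -> CONFLICT
i=3: L=juliet, R=echo=BASE -> take LEFT -> juliet
i=4: L=juliet R=juliet -> agree -> juliet
i=5: L=juliet=BASE, R=foxtrot -> take RIGHT -> foxtrot
i=6: L=delta=BASE, R=hotel -> take RIGHT -> hotel
Index 6 -> hotel

Answer: hotel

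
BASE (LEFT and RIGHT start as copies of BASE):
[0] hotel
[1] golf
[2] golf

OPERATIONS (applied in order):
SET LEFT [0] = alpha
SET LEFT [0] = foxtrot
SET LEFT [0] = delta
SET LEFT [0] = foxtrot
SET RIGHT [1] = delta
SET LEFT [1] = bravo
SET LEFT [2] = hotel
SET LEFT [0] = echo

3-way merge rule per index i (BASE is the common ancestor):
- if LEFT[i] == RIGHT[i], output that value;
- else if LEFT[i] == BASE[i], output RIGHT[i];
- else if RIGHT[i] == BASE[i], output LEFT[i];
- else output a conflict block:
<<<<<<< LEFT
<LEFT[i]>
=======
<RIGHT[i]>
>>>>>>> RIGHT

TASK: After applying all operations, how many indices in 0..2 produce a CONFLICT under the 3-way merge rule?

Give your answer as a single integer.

Final LEFT:  [echo, bravo, hotel]
Final RIGHT: [hotel, delta, golf]
i=0: L=echo, R=hotel=BASE -> take LEFT -> echo
i=1: BASE=golf L=bravo R=delta all differ -> CONFLICT
i=2: L=hotel, R=golf=BASE -> take LEFT -> hotel
Conflict count: 1

Answer: 1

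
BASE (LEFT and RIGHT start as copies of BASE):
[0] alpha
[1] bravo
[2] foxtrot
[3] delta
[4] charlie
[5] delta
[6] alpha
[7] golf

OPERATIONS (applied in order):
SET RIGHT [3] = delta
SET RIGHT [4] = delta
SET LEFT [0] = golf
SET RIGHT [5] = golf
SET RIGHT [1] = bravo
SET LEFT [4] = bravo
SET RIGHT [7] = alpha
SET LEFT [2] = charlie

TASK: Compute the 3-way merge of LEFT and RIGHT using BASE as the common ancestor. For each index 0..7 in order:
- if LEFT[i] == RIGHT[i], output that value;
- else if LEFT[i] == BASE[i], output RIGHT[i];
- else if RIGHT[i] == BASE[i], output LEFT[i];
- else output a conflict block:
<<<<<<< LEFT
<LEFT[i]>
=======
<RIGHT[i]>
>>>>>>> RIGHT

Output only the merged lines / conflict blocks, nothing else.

Final LEFT:  [golf, bravo, charlie, delta, bravo, delta, alpha, golf]
Final RIGHT: [alpha, bravo, foxtrot, delta, delta, golf, alpha, alpha]
i=0: L=golf, R=alpha=BASE -> take LEFT -> golf
i=1: L=bravo R=bravo -> agree -> bravo
i=2: L=charlie, R=foxtrot=BASE -> take LEFT -> charlie
i=3: L=delta R=delta -> agree -> delta
i=4: BASE=charlie L=bravo R=delta all differ -> CONFLICT
i=5: L=delta=BASE, R=golf -> take RIGHT -> golf
i=6: L=alpha R=alpha -> agree -> alpha
i=7: L=golf=BASE, R=alpha -> take RIGHT -> alpha

Answer: golf
bravo
charlie
delta
<<<<<<< LEFT
bravo
=======
delta
>>>>>>> RIGHT
golf
alpha
alpha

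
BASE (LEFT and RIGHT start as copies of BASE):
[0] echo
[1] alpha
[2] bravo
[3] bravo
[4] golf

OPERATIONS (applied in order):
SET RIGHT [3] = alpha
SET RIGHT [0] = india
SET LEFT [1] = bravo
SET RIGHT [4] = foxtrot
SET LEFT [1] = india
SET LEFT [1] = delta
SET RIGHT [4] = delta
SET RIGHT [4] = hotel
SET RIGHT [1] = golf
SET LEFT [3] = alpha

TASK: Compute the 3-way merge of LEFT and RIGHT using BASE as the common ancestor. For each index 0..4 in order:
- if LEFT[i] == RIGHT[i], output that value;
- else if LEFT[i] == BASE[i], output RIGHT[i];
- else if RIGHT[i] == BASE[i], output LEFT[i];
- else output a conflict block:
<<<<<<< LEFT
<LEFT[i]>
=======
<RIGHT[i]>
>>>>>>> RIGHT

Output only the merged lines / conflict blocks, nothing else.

Final LEFT:  [echo, delta, bravo, alpha, golf]
Final RIGHT: [india, golf, bravo, alpha, hotel]
i=0: L=echo=BASE, R=india -> take RIGHT -> india
i=1: BASE=alpha L=delta R=golf all differ -> CONFLICT
i=2: L=bravo R=bravo -> agree -> bravo
i=3: L=alpha R=alpha -> agree -> alpha
i=4: L=golf=BASE, R=hotel -> take RIGHT -> hotel

Answer: india
<<<<<<< LEFT
delta
=======
golf
>>>>>>> RIGHT
bravo
alpha
hotel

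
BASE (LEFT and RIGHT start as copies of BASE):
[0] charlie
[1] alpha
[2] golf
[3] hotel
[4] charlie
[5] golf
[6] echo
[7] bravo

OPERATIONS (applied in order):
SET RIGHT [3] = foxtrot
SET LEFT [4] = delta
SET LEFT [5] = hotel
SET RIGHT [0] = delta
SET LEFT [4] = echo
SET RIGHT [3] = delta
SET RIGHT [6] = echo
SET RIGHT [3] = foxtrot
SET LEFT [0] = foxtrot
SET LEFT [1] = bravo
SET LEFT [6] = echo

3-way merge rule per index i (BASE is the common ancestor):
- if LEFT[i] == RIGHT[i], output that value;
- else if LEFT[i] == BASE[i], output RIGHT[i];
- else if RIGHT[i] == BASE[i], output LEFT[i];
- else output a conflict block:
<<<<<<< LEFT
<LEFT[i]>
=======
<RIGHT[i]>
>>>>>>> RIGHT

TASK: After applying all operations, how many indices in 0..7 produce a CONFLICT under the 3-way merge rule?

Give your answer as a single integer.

Answer: 1

Derivation:
Final LEFT:  [foxtrot, bravo, golf, hotel, echo, hotel, echo, bravo]
Final RIGHT: [delta, alpha, golf, foxtrot, charlie, golf, echo, bravo]
i=0: BASE=charlie L=foxtrot R=delta all differ -> CONFLICT
i=1: L=bravo, R=alpha=BASE -> take LEFT -> bravo
i=2: L=golf R=golf -> agree -> golf
i=3: L=hotel=BASE, R=foxtrot -> take RIGHT -> foxtrot
i=4: L=echo, R=charlie=BASE -> take LEFT -> echo
i=5: L=hotel, R=golf=BASE -> take LEFT -> hotel
i=6: L=echo R=echo -> agree -> echo
i=7: L=bravo R=bravo -> agree -> bravo
Conflict count: 1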